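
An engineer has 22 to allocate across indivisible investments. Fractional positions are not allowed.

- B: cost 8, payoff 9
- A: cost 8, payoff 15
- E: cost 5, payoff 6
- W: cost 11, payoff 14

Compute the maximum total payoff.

Allowing fractional choices, the relaxed optimum would be about 32.6, but investments are indivisible.
B + A + E: cost 8 + 8 + 5 = 21 ≤ 22, payoff 9 + 15 + 6 = 30.
A + W: cost 8 + 11 = 19 ≤ 22, payoff 15 + 14 = 29.
Best is B, A, and E with total payoff 30.

30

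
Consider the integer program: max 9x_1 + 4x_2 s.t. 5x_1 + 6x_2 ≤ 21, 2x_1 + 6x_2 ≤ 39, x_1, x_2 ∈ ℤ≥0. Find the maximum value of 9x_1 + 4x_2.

36

(x_1,x_2)=(4,0): 5·4+6·0=20≤21, 2·4+6·0=8≤39, objective 36.
(x_1,x_2)=(3,1): 5·3+6·1=21≤21, 2·3+6·1=12≤39, objective 31.
(x_1,x_2)=(3,0): 5·3+6·0=15≤21, 2·3+6·0=6≤39, objective 27.
No feasible integer point exceeds 36.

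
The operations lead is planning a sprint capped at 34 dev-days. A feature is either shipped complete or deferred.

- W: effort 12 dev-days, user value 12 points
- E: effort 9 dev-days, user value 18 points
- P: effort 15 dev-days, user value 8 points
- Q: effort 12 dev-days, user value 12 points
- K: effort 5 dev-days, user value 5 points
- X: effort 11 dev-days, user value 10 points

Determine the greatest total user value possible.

42

Allowing fractional choices, the relaxed optimum would be about 43.0, but features are indivisible.
W + E + Q: effort 12 + 9 + 12 = 33 ≤ 34, user value 12 + 18 + 12 = 42.
W + E + X: effort 12 + 9 + 11 = 32 ≤ 34, user value 12 + 18 + 10 = 40.
Best is W, E, and Q with total user value 42.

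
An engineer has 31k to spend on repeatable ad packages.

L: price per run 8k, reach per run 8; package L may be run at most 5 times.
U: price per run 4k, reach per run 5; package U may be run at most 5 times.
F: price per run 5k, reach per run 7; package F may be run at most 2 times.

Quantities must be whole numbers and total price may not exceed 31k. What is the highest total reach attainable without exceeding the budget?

39

5×U and 2×F: price 30 ≤ 31, reach 5·5 + 2·7 = 39.
1×L, 3×U, and 2×F: price 30 ≤ 31, reach 1·8 + 3·5 + 2·7 = 37.
Best is 39.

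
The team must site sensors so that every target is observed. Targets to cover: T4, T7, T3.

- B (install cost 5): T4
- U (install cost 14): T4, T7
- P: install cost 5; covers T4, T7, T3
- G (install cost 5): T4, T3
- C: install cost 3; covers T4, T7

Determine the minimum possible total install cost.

P alone covers T4, T7, T3 — every target.
Total install cost: 5.

5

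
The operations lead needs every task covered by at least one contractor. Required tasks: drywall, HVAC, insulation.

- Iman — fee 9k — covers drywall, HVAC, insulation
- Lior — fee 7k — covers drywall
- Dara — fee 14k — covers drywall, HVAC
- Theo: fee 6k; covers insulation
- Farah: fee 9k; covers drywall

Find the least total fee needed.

9

Iman alone covers drywall, HVAC, insulation — every task.
Total fee: 9.
No cover costs less than 9.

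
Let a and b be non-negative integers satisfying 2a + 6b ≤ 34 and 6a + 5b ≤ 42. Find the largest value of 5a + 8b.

(a,b)=(2,5) is feasible, giving 50.
(a,b)=(3,4) is feasible, giving 47.
(a,b)=(1,5) is feasible, giving 45.
(a,b)=(4,3) is feasible, giving 44.
No feasible integer point exceeds 50.

50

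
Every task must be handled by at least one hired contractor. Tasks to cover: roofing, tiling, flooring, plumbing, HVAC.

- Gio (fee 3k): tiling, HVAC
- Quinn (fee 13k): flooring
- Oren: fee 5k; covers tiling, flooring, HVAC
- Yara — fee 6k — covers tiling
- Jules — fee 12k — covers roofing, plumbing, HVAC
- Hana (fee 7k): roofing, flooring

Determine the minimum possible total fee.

This is an integer covering problem.
The greedy cost-per-new-task heuristic would pick Gio, Hana, and Jules for 22, but a cheaper cover exists.
Choose Oren and Jules: together they cover roofing, tiling, flooring, plumbing, HVAC — every task.
Total fee: 5 + 12 = 17.
No cover costs less than 17.

17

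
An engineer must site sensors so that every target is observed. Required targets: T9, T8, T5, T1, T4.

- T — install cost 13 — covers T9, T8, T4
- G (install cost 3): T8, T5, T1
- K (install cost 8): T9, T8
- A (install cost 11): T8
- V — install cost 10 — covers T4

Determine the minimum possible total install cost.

16

This is a weighted set-cover instance.
Choose T and G: together they cover T9, T8, T5, T1, T4 — every target.
Total install cost: 13 + 3 = 16.
No cover costs less than 16.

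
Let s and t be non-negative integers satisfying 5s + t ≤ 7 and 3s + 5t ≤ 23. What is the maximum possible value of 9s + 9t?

(s,t)=(0,4): 5·0+1·4=4≤7, 3·0+5·4=20≤23, objective 36.
(s,t)=(0,3): 5·0+1·3=3≤7, 3·0+5·3=15≤23, objective 27.
Maximum is 36 at (s,t)=(0,4).

36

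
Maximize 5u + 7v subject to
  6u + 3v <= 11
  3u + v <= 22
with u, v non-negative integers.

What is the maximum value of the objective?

Relaxing integrality, the LP optimum is 25.67 at (u,v) = (0, 3.67), which is not an integer point.
(u,v)=(0,3): 6·0+3·3=9≤11, 3·0+1·3=3≤22, objective 21.
(u,v)=(0,2): 6·0+3·2=6≤11, 3·0+1·2=2≤22, objective 14.
No feasible integer point exceeds 21.

21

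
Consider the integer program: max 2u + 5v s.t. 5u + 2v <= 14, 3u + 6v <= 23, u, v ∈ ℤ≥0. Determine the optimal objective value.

(u,v)=(1,3): 5·1+2·3=11≤14, 3·1+6·3=21≤23, objective 17.
(u,v)=(0,3): 5·0+2·3=6≤14, 3·0+6·3=18≤23, objective 15.
The best lattice point is (1,3), giving 17.

17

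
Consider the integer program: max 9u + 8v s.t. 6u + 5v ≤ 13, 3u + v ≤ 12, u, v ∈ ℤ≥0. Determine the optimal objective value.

The continuous relaxation peaks at (0, 2.6) with value 20.80; rounding to a feasible lattice point costs some objective.
(u,v)=(2,0): 6·2+5·0=12≤13, 3·2+1·0=6≤12, objective 18.
(u,v)=(1,1): 6·1+5·1=11≤13, 3·1+1·1=4≤12, objective 17.
No feasible integer point exceeds 18.

18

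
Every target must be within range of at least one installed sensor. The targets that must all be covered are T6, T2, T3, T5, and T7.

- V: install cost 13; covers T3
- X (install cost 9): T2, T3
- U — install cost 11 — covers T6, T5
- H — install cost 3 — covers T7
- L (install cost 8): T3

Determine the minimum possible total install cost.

Choose X, U, and H: together they cover T6, T2, T3, T5, T7 — every target.
Total install cost: 9 + 11 + 3 = 23.

23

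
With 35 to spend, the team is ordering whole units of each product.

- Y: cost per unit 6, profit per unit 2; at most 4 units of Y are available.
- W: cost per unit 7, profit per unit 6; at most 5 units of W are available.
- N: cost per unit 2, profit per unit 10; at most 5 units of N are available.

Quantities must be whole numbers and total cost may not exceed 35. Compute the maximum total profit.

68

N has the best ratio (10/2); taking only N gives at most 5×10 = 50 (stopped by the supply cap of 5).
Mixing does better — 3×W and 5×N: cost 31 ≤ 35, profit 3·6 + 5·10 = 68.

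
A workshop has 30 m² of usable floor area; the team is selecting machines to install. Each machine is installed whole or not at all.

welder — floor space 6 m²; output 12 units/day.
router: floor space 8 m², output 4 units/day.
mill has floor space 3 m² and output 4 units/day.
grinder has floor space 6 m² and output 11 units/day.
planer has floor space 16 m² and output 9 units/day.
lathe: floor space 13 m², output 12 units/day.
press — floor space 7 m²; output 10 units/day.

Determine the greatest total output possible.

Treat it as a binary knapsack problem.
Allowing fractional choices, the relaxed optimum would be about 44.4, but machines are indivisible.
welder + router + mill + grinder + press: floor space 6 + 8 + 3 + 6 + 7 = 30 ≤ 30, output 12 + 4 + 4 + 11 + 10 = 41.
welder + mill + lathe + press: floor space 6 + 3 + 13 + 7 = 29 ≤ 30, output 12 + 4 + 12 + 10 = 38.
welder + mill + grinder + lathe: floor space 6 + 3 + 6 + 13 = 28 ≤ 30, output 12 + 4 + 11 + 12 = 39.
Best is welder, router, mill, grinder, and press with total output 41.

41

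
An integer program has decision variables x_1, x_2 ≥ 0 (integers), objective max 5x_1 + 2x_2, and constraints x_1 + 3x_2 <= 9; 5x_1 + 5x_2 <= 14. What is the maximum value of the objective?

10

Relaxing integrality, the LP optimum is 14.00 at (x_1,x_2) = (2.8, 0), which is not an integer point.
(x_1,x_2)=(2,0): 1·2+3·0=2≤9, 5·2+5·0=10≤14, objective 10.
(x_1,x_2)=(1,1): 1·1+3·1=4≤9, 5·1+5·1=10≤14, objective 7.
(x_1,x_2)=(1,0): 1·1+3·0=1≤9, 5·1+5·0=5≤14, objective 5.
Maximum is 10 at (x_1,x_2)=(2,0).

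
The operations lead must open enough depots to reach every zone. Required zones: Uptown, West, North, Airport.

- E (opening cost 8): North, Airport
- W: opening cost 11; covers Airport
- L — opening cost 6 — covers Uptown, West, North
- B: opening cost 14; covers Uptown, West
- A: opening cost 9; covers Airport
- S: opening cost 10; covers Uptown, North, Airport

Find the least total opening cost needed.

This is an integer covering problem.
Choose E and L: together they cover Uptown, West, North, Airport — every zone.
Total opening cost: 8 + 6 = 14.
No cover costs less than 14.

14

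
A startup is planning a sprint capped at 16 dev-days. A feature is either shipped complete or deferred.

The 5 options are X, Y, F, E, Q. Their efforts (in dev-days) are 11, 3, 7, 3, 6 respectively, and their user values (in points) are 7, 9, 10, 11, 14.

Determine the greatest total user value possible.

Allowing fractional choices, the relaxed optimum would be about 39.7, but features are indivisible.
F + E + Q: effort 7 + 3 + 6 = 16 ≤ 16, user value 10 + 11 + 14 = 35.
Y + E + Q: effort 3 + 3 + 6 = 12 ≤ 16, user value 9 + 11 + 14 = 34.
Best is F, E, and Q with total user value 35.

35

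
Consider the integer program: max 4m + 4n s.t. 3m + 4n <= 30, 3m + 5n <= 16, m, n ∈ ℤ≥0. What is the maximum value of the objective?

20

(m,n)=(5,0) is feasible, giving 20.
(m,n)=(4,0) is feasible, giving 16.
The best lattice point is (5,0), giving 20.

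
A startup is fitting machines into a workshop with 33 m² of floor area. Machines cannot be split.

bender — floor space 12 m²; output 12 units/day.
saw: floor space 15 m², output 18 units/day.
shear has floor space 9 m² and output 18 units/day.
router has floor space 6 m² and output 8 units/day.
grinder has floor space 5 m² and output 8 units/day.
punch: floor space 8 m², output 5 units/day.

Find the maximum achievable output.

46

Allowing fractional choices, the relaxed optimum would be about 49.6, but machines are indivisible.
bender + shear + router + grinder: floor space 12 + 9 + 6 + 5 = 32 ≤ 33, output 12 + 18 + 8 + 8 = 46.
saw + shear + grinder: floor space 15 + 9 + 5 = 29 ≤ 33, output 18 + 18 + 8 = 44.
saw + shear + router: floor space 15 + 9 + 6 = 30 ≤ 33, output 18 + 18 + 8 = 44.
Best is bender, shear, router, and grinder with total output 46.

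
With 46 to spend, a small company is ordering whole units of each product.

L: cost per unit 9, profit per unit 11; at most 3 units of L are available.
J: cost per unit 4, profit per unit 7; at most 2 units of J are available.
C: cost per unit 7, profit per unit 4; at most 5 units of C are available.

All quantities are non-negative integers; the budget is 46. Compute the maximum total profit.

This is a bounded integer knapsack.
J has the best ratio (7/4); taking only J gives at most 2×7 = 14 (stopped by the supply cap of 2).
Mixing does better — 3×L, 2×J, and 1×C: cost 42 ≤ 46, profit 3·11 + 2·7 + 1·4 = 51.

51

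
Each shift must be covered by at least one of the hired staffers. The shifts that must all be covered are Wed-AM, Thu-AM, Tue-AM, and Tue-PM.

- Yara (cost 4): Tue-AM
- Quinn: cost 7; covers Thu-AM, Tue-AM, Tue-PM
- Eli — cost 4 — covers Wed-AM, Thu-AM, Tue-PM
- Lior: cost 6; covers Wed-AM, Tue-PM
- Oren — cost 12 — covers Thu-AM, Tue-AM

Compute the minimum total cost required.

8

Choose Yara and Eli: together they cover Wed-AM, Thu-AM, Tue-AM, Tue-PM — every shift.
Total cost: 4 + 4 = 8.
No cover costs less than 8.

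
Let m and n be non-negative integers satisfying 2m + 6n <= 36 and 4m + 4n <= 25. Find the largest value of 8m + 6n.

48

Relaxing integrality, the LP optimum is 50.00 at (m,n) = (6.25, 0), which is not an integer point.
(m,n)=(6,0): 2·6+6·0=12≤36, 4·6+4·0=24≤25, objective 48.
(m,n)=(5,1): 2·5+6·1=16≤36, 4·5+4·1=24≤25, objective 46.
(m,n)=(5,0): 2·5+6·0=10≤36, 4·5+4·0=20≤25, objective 40.
No feasible integer point exceeds 48.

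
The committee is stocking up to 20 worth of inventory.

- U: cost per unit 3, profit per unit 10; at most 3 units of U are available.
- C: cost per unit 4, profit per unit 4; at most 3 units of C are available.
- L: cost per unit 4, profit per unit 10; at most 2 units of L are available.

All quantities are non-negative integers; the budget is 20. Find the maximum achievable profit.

50

3×U and 2×L: cost 17 ≤ 20, profit 3·10 + 2·10 = 50.
2×U, 1×C, and 2×L: cost 18 ≤ 20, profit 2·10 + 1·4 + 2·10 = 44.
Best is 50.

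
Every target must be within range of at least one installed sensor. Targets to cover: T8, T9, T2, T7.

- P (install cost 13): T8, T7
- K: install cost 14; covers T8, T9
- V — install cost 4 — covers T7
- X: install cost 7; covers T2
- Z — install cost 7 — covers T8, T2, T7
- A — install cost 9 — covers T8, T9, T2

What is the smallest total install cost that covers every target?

13

The greedy cost-per-new-target heuristic would pick Z and A for 16, but a cheaper cover exists.
Choose V and A: together they cover T8, T9, T2, T7 — every target.
Total install cost: 4 + 9 = 13.
No cover costs less than 13.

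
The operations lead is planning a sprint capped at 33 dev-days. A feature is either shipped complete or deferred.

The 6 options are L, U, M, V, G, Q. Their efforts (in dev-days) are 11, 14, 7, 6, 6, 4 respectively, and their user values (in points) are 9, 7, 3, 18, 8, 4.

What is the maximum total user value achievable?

39

Treat it as a binary knapsack problem.
L + V + G + Q: effort 11 + 6 + 6 + 4 = 27 ≤ 33, user value 9 + 18 + 8 + 4 = 39.
U + V + G + Q: effort 14 + 6 + 6 + 4 = 30 ≤ 33, user value 7 + 18 + 8 + 4 = 37.
L + M + V + G: effort 11 + 7 + 6 + 6 = 30 ≤ 33, user value 9 + 3 + 18 + 8 = 38.
Best is L, V, G, and Q with total user value 39.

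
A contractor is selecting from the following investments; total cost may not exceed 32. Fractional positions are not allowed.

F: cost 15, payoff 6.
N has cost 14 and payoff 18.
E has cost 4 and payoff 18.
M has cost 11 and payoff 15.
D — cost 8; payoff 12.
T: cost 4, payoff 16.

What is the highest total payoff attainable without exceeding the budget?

64

Take N, E, D, and T: cost 14 + 4 + 8 + 4 = 30 ≤ 32, payoff 18 + 18 + 12 + 16 = 64.
No other feasible combination does better.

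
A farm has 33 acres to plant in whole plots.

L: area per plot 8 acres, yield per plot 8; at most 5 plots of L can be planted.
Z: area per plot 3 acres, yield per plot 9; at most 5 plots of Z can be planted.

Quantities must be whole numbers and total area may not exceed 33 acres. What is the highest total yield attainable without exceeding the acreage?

61

Take 2×L and 5×Z: area 31 ≤ 33, yield 2·8 + 5·9 = 61.
Z has the best ratio (9/3) and is taken to its limit of 5; remaining capacity is filled optimally with the others.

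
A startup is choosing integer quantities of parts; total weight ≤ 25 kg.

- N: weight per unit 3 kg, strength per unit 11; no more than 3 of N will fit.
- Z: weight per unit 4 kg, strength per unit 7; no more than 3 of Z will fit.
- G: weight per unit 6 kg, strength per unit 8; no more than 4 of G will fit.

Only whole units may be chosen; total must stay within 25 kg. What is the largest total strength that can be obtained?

56

3×N, 1×Z, and 2×G: weight 25 ≤ 25, strength 3·11 + 1·7 + 2·8 = 56.
3×N, 2×Z, and 1×G: weight 23 ≤ 25, strength 3·11 + 2·7 + 1·8 = 55.
Best is 56.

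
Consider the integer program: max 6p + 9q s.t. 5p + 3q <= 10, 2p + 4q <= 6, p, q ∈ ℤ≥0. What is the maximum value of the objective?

15

Relaxing integrality, the LP optimum is 15.86 at (p,q) = (1.57, 0.714), which is not an integer point.
(p,q)=(1,1): 5·1+3·1=8≤10, 2·1+4·1=6≤6, objective 15.
(p,q)=(2,0): 5·2+3·0=10≤10, 2·2+4·0=4≤6, objective 12.
(p,q)=(0,1): 5·0+3·1=3≤10, 2·0+4·1=4≤6, objective 9.
No feasible integer point exceeds 15.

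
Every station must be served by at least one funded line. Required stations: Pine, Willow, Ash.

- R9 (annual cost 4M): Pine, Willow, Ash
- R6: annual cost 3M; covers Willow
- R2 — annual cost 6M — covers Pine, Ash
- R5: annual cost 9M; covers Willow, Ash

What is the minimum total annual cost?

R9 alone covers Pine, Willow, Ash — every station.
Total annual cost: 4.
No cover costs less than 4.

4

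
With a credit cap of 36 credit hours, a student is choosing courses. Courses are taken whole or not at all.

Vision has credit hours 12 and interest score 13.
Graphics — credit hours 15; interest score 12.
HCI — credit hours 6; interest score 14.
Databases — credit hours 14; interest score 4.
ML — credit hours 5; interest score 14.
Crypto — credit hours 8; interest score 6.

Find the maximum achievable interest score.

47

This is a 0-1 knapsack instance.
Take Vision, HCI, ML, and Crypto: credit hours 12 + 6 + 5 + 8 = 31 ≤ 36, interest score 13 + 14 + 14 + 6 = 47.
No other feasible combination does better.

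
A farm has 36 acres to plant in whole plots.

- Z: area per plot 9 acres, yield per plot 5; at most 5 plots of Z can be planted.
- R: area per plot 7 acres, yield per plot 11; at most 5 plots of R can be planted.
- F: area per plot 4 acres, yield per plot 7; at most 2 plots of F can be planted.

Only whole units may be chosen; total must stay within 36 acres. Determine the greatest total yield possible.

58

5×R: area 35 ≤ 36, yield 5·11 = 55.
4×R and 2×F: area 36 ≤ 36, yield 4·11 + 2·7 = 58.
Best is 58.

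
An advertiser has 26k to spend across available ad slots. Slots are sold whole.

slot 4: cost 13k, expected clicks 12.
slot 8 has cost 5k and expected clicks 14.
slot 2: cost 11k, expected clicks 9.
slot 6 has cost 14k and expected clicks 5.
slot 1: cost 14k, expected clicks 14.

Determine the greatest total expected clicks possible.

28

Take slot 8 and slot 1: cost 5 + 14 = 19 ≤ 26, expected clicks 14 + 14 = 28.
No other feasible combination does better.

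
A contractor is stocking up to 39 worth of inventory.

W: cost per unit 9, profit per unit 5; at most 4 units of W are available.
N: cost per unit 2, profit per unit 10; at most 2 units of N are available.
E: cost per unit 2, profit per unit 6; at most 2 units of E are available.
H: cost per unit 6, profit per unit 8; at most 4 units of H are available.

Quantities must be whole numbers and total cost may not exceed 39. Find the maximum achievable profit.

1×W, 2×N, 1×E, and 4×H: cost 39 ≤ 39, profit 1·5 + 2·10 + 1·6 + 4·8 = 63.
2×N, 2×E, and 4×H: cost 32 ≤ 39, profit 2·10 + 2·6 + 4·8 = 64.
Best is 64.

64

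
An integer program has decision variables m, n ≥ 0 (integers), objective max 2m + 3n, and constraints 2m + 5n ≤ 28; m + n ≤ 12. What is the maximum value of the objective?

Relaxing integrality, the LP optimum is 25.33 at (m,n) = (10.7, 1.33), which is not an integer point.
(m,n)=(11,1) is feasible, giving 25.
(m,n)=(12,0) is feasible, giving 24.
(m,n)=(9,2) is feasible, giving 24.
No feasible integer point exceeds 25.

25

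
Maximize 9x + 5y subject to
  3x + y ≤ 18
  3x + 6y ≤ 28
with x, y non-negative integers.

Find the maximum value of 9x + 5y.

55

The continuous relaxation peaks at (5.33, 2) with value 58.00; rounding to a feasible lattice point costs some objective.
(x,y)=(5,2): 3·5+1·2=17≤18, 3·5+6·2=27≤28, objective 55.
(x,y)=(5,1): 3·5+1·1=16≤18, 3·5+6·1=21≤28, objective 50.
(x,y)=(4,2): 3·4+1·2=14≤18, 3·4+6·2=24≤28, objective 46.
(x,y)=(4,1): 3·4+1·1=13≤18, 3·4+6·1=18≤28, objective 41.
No feasible integer point exceeds 55.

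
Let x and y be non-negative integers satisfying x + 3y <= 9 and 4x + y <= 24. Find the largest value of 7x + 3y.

Relaxing integrality, the LP optimum is 43.36 at (x,y) = (5.73, 1.09), which is not an integer point.
(x,y)=(6,0): 1·6+3·0=6≤9, 4·6+1·0=24≤24, objective 42.
(x,y)=(5,1): 1·5+3·1=8≤9, 4·5+1·1=21≤24, objective 38.
(x,y)=(5,0): 1·5+3·0=5≤9, 4·5+1·0=20≤24, objective 35.
(x,y)=(4,1): 1·4+3·1=7≤9, 4·4+1·1=17≤24, objective 31.
The best lattice point is (6,0), giving 42.

42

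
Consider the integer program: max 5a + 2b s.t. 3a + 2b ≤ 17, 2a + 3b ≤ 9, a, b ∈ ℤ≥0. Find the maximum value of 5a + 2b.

20

(a,b)=(4,0): 3·4+2·0=12≤17, 2·4+3·0=8≤9, objective 20.
(a,b)=(3,1): 3·3+2·1=11≤17, 2·3+3·1=9≤9, objective 17.
(a,b)=(3,0): 3·3+2·0=9≤17, 2·3+3·0=6≤9, objective 15.
No feasible integer point exceeds 20.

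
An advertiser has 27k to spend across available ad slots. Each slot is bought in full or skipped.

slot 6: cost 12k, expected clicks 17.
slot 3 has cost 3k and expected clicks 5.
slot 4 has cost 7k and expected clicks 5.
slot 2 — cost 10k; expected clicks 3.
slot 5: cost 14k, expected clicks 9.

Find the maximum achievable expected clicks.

Allowing fractional choices, the relaxed optimum would be about 30.2, but ad slots are indivisible.
slot 6 + slot 5: cost 12 + 14 = 26 ≤ 27, expected clicks 17 + 9 = 26.
slot 6 + slot 3 + slot 4: cost 12 + 3 + 7 = 22 ≤ 27, expected clicks 17 + 5 + 5 = 27.
slot 6 + slot 3 + slot 2: cost 12 + 3 + 10 = 25 ≤ 27, expected clicks 17 + 5 + 3 = 25.
Best is slot 6, slot 3, and slot 4 with total expected clicks 27.

27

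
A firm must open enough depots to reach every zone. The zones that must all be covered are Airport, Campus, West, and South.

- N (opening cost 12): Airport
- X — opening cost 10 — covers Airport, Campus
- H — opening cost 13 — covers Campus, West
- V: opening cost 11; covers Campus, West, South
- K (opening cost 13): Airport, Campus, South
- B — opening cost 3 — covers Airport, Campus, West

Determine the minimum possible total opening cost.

This is an integer covering problem.
Choose V and B: together they cover Airport, Campus, West, South — every zone.
Total opening cost: 11 + 3 = 14.
No cover costs less than 14.

14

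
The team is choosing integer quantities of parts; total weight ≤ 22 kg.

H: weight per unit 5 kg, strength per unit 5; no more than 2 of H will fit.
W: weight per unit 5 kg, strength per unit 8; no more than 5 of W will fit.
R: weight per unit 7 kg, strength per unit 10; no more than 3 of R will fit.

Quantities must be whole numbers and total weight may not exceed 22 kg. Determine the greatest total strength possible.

34

W has the best ratio (8/5); taking only W gives at most 4×8 = 32 (stopped by the weight limit).
Mixing does better — 3×W and 1×R: weight 22 ≤ 22, strength 3·8 + 1·10 = 34.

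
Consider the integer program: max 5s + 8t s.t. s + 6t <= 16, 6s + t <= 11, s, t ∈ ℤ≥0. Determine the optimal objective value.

(s,t)=(1,2): 1·1+6·2=13≤16, 6·1+1·2=8≤11, objective 21.
(s,t)=(0,2): 1·0+6·2=12≤16, 6·0+1·2=2≤11, objective 16.
(s,t)=(1,1): 1·1+6·1=7≤16, 6·1+1·1=7≤11, objective 13.
Maximum is 21 at (s,t)=(1,2).

21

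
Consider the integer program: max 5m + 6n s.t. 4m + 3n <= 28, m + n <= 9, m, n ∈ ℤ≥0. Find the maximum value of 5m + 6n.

(m,n)=(0,9): 4·0+3·9=27≤28, 1·0+1·9=9≤9, objective 54.
(m,n)=(1,8): 4·1+3·8=28≤28, 1·1+1·8=9≤9, objective 53.
(m,n)=(0,8): 4·0+3·8=24≤28, 1·0+1·8=8≤9, objective 48.
Maximum is 54 at (m,n)=(0,9).

54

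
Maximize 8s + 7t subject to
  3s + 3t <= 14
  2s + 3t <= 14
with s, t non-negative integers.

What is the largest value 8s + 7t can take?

32

The continuous relaxation peaks at (4.67, 0) with value 37.33; rounding to a feasible lattice point costs some objective.
(s,t)=(4,0) is feasible, giving 32.
(s,t)=(3,1) is feasible, giving 31.
Maximum is 32 at (s,t)=(4,0).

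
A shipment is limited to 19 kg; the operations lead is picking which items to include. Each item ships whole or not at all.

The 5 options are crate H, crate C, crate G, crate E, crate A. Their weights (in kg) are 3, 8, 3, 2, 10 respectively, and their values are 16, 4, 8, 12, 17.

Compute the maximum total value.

Allowing fractional choices, the relaxed optimum would be about 53.5, but items are indivisible.
crate H + crate E + crate A: weight 3 + 2 + 10 = 15 ≤ 19, value 16 + 12 + 17 = 45.
crate H + crate G + crate E + crate A: weight 3 + 3 + 2 + 10 = 18 ≤ 19, value 16 + 8 + 12 + 17 = 53.
crate H + crate G + crate A: weight 3 + 3 + 10 = 16 ≤ 19, value 16 + 8 + 17 = 41.
Best is crate H, crate G, crate E, and crate A with total value 53.

53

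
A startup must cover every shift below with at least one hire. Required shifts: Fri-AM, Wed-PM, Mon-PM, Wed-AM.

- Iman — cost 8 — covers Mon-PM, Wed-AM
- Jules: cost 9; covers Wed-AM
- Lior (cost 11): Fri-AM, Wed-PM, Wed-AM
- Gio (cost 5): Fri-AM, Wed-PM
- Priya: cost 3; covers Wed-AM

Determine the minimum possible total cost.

13

The greedy cost-per-new-shift heuristic would pick Gio, Priya, and Iman for 16, but a cheaper cover exists.
Choose Iman and Gio: together they cover Fri-AM, Wed-PM, Mon-PM, Wed-AM — every shift.
Total cost: 8 + 5 = 13.
No cover costs less than 13.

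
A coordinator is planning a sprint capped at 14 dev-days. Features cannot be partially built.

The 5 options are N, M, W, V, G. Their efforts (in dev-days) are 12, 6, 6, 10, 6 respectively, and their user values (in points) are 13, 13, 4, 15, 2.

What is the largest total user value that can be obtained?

17

Treat it as a binary knapsack problem.
Take M and W: effort 6 + 6 = 12 ≤ 14, user value 13 + 4 = 17.
No other feasible combination does better.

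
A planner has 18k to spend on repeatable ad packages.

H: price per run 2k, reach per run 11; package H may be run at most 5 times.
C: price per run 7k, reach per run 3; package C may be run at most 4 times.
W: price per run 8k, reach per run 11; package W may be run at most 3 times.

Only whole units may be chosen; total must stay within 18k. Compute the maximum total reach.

66

5×H and 1×C: price 17 ≤ 18, reach 5·11 + 1·3 = 58.
5×H and 1×W: price 18 ≤ 18, reach 5·11 + 1·11 = 66.
Best is 66.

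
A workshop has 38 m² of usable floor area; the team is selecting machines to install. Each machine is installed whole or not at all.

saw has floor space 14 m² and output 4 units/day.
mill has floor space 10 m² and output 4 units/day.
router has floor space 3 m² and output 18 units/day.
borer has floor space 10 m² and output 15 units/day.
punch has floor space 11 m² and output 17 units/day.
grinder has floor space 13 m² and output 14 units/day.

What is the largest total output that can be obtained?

mill + router + borer + punch: floor space 10 + 3 + 10 + 11 = 34 ≤ 38, output 4 + 18 + 15 + 17 = 54.
saw + router + borer + punch: floor space 14 + 3 + 10 + 11 = 38 ≤ 38, output 4 + 18 + 15 + 17 = 54.
router + borer + punch + grinder: floor space 3 + 10 + 11 + 13 = 37 ≤ 38, output 18 + 15 + 17 + 14 = 64.
Best is router, borer, punch, and grinder with total output 64.

64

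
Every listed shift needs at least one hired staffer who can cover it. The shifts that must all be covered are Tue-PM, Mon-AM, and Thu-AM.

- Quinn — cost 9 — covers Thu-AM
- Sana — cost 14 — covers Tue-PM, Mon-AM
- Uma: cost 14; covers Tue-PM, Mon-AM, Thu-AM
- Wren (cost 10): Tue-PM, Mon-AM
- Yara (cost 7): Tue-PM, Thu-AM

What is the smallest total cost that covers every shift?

This is a weighted set-cover instance.
The greedy cost-per-new-shift heuristic would pick Yara and Wren for 17, but a cheaper cover exists.
Uma alone covers Tue-PM, Mon-AM, Thu-AM — every shift.
Total cost: 14.
No cover costs less than 14.

14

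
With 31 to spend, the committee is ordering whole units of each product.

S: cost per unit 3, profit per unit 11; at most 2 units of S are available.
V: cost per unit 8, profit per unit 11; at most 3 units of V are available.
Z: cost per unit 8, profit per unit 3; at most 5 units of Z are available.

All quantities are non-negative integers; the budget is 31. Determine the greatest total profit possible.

55

S has the best ratio (11/3); taking only S gives at most 2×11 = 22 (stopped by the supply cap of 2).
Mixing does better — 2×S and 3×V: cost 30 ≤ 31, profit 2·11 + 3·11 = 55.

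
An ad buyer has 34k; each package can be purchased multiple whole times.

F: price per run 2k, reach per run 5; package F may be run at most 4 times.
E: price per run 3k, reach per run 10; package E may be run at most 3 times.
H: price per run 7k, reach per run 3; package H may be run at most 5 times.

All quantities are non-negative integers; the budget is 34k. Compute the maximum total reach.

56

E has the best ratio (10/3); taking only E gives at most 3×10 = 30 (stopped by the supply cap of 3).
Mixing does better — 4×F, 3×E, and 2×H: price 31 ≤ 34, reach 4·5 + 3·10 + 2·3 = 56.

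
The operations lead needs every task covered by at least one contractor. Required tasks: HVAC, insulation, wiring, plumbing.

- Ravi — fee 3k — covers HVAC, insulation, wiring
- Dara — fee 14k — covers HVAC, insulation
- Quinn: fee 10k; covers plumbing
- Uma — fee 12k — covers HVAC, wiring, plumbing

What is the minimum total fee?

Choose Ravi and Quinn: together they cover HVAC, insulation, wiring, plumbing — every task.
Total fee: 3 + 10 = 13.

13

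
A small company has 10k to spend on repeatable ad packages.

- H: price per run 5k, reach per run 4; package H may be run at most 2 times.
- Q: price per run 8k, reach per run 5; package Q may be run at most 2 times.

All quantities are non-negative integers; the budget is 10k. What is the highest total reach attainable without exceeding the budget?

8

1×Q: price 8 ≤ 10, reach 1·5 = 5.
2×H: price 10 ≤ 10, reach 2·4 = 8.
Best is 8.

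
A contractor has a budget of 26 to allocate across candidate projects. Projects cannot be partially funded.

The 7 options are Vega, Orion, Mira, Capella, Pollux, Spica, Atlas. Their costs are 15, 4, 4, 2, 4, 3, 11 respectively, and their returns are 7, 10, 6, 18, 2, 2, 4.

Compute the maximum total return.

41

Take Vega, Orion, Mira, and Capella: cost 15 + 4 + 4 + 2 = 25 ≤ 26, return 7 + 10 + 6 + 18 = 41.
No other feasible combination does better.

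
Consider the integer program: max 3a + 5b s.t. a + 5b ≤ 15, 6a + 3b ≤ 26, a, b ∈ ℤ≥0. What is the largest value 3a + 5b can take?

(a,b)=(3,2) is feasible, giving 19.
(a,b)=(2,2) is feasible, giving 16.
(a,b)=(3,1) is feasible, giving 14.
No feasible integer point exceeds 19.

19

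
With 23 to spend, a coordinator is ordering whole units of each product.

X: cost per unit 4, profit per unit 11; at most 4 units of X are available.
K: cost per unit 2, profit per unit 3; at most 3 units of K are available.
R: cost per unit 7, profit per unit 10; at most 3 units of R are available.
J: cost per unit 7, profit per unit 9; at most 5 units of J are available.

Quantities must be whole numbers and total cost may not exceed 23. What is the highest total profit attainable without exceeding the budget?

54

4×X and 1×R: cost 23 ≤ 23, profit 4·11 + 1·10 = 54.
4×X and 1×J: cost 23 ≤ 23, profit 4·11 + 1·9 = 53.
Best is 54.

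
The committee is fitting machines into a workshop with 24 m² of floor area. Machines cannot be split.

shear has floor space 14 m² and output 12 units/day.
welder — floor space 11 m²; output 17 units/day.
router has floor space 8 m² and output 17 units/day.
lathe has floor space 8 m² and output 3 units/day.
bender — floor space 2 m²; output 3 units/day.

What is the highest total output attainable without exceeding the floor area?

Take welder, router, and bender: floor space 11 + 8 + 2 = 21 ≤ 24, output 17 + 17 + 3 = 37.
No other feasible combination does better.

37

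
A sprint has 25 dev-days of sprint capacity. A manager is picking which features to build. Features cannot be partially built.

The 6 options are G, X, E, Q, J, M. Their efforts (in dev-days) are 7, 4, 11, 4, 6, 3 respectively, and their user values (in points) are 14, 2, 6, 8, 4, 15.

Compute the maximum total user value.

Allowing fractional choices, the relaxed optimum would be about 43.7, but features are indivisible.
G + X + Q + J + M: effort 7 + 4 + 4 + 6 + 3 = 24 ≤ 25, user value 14 + 2 + 8 + 4 + 15 = 43.
G + E + Q + M: effort 7 + 11 + 4 + 3 = 25 ≤ 25, user value 14 + 6 + 8 + 15 = 43.
G + Q + J + M: effort 7 + 4 + 6 + 3 = 20 ≤ 25, user value 14 + 8 + 4 + 15 = 41.
The maximum user value is 43; one optimal choice is G, X, Q, J, and M.

43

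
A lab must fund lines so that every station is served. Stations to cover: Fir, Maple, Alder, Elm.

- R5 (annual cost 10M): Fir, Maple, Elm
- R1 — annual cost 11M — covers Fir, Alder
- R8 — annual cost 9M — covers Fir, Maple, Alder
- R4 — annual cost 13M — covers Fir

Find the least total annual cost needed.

19

Choose R5 and R8: together they cover Fir, Maple, Alder, Elm — every station.
Total annual cost: 10 + 9 = 19.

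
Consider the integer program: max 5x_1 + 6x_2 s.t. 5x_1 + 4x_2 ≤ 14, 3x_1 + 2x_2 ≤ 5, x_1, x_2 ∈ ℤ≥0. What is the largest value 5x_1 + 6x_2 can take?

(x_1,x_2)=(0,2): 5·0+4·2=8≤14, 3·0+2·2=4≤5, objective 12.
(x_1,x_2)=(1,1): 5·1+4·1=9≤14, 3·1+2·1=5≤5, objective 11.
(x_1,x_2)=(0,1): 5·0+4·1=4≤14, 3·0+2·1=2≤5, objective 6.
No feasible integer point exceeds 12.

12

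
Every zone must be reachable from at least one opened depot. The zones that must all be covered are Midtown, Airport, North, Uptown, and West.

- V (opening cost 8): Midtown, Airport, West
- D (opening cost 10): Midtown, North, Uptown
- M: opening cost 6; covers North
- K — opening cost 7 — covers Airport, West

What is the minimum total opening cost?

17

This is a weighted set-cover instance.
The greedy cost-per-new-zone heuristic would pick V and D for 18, but a cheaper cover exists.
Choose D and K: together they cover Midtown, Airport, North, Uptown, West — every zone.
Total opening cost: 10 + 7 = 17.
No cover costs less than 17.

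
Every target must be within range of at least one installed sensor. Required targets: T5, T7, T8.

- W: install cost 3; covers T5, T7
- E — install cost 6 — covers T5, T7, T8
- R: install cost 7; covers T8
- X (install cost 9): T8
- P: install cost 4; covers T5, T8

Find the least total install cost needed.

The greedy cost-per-new-target heuristic would pick W and P for 7, but a cheaper cover exists.
E alone covers T5, T7, T8 — every target.
Total install cost: 6.
No cover costs less than 6.

6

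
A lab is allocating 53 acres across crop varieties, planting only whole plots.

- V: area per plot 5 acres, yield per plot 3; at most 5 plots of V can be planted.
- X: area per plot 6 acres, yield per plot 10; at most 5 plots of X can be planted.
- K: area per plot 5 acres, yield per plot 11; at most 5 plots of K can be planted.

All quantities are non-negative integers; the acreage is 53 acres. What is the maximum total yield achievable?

95

5×X and 4×K: area 50 ≤ 53, yield 5·10 + 4·11 = 94.
4×X and 5×K: area 49 ≤ 53, yield 4·10 + 5·11 = 95.
Best is 95.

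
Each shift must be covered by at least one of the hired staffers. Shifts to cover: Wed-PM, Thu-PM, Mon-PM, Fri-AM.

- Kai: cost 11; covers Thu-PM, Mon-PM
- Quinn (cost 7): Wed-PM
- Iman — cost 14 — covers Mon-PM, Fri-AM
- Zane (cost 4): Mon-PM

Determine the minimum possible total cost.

32

The greedy cost-per-new-shift heuristic would pick Zane, Quinn, Kai, and Iman for 36, but a cheaper cover exists.
Choose Kai, Quinn, and Iman: together they cover Wed-PM, Thu-PM, Mon-PM, Fri-AM — every shift.
Total cost: 11 + 7 + 14 = 32.
No cover costs less than 32.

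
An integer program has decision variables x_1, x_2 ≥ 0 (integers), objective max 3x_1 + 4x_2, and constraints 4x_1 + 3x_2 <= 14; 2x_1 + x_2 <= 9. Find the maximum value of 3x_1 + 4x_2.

16

(x_1,x_2)=(0,4) is feasible, giving 16.
(x_1,x_2)=(1,3) is feasible, giving 15.
No feasible integer point exceeds 16.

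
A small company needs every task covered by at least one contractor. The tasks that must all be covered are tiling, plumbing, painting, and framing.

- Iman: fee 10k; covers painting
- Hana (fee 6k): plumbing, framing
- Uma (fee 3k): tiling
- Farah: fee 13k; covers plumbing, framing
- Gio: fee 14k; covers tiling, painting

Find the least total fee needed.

This is a weighted set-cover instance.
Choose Iman, Hana, and Uma: together they cover tiling, plumbing, painting, framing — every task.
Total fee: 10 + 6 + 3 = 19.
No cover costs less than 19.

19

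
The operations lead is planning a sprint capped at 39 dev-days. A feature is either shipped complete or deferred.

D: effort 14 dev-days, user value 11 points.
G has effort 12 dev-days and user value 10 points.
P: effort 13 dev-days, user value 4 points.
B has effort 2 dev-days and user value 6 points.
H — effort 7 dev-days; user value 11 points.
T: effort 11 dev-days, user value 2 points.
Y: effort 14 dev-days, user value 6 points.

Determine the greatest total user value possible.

38

This is an integer program with binary decision variables.
Allowing fractional choices, the relaxed optimum would be about 39.7, but features are indivisible.
D + G + B + H: effort 14 + 12 + 2 + 7 = 35 ≤ 39, user value 11 + 10 + 6 + 11 = 38.
D + B + H + Y: effort 14 + 2 + 7 + 14 = 37 ≤ 39, user value 11 + 6 + 11 + 6 = 34.
Best is D, G, B, and H with total user value 38.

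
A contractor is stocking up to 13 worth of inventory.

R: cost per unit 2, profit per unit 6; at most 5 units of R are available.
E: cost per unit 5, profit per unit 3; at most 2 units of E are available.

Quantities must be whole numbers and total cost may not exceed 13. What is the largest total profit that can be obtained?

R has the best ratio (6/2); taking only R gives at most 5×6 = 30 (stopped by the supply cap of 5).
Optimal: 5×R: cost 10 ≤ 13, profit 5·6 = 30.

30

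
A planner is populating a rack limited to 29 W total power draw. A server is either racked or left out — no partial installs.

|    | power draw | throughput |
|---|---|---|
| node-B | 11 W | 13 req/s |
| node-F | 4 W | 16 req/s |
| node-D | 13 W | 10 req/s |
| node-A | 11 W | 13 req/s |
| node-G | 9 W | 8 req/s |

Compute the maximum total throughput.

42

Take node-B, node-F, and node-A: power draw 11 + 4 + 11 = 26 ≤ 29, throughput 13 + 16 + 13 = 42.
No other feasible combination does better.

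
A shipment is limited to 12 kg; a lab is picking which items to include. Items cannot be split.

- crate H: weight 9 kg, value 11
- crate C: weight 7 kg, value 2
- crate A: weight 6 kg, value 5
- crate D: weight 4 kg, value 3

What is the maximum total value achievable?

11

Treat it as a binary knapsack problem.
Take crate H: weight 9 ≤ 12, value 11.
No other feasible combination does better.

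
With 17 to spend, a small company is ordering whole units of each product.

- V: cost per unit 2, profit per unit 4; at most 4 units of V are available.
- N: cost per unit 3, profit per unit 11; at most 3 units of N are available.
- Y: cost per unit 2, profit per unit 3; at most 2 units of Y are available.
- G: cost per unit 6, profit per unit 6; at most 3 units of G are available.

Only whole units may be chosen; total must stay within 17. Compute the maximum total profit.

49

N has the best ratio (11/3); taking only N gives at most 3×11 = 33 (stopped by the supply cap of 3).
Mixing does better — 4×V and 3×N: cost 17 ≤ 17, profit 4·4 + 3·11 = 49.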